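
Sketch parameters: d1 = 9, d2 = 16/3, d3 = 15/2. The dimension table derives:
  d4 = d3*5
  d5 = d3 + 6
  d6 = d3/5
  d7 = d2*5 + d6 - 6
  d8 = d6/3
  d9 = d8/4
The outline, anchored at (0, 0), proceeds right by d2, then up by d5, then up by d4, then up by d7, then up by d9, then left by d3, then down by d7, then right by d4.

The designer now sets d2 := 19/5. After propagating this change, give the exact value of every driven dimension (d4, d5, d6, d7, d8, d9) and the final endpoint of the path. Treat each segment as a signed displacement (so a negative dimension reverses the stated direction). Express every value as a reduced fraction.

d4 = 75/2
d5 = 27/2
d6 = 3/2
d7 = 29/2
d8 = 1/2
d9 = 1/8
endpoint = (169/5, 409/8)

Apply edit: d2 := 19/5
  d4 = d3*5 = 75/2
  d5 = d3 + 6 = 27/2
  d6 = d3/5 = 3/2
  d7 = d2*5 + d6 - 6 = 29/2
  d8 = d6/3 = 1/2
  d9 = d8/4 = 1/8
Walk from origin (0, 0):
  seg 1: right by d2 = 19/5 → (19/5, 0)
  seg 2: up by d5 = 27/2 → (19/5, 27/2)
  seg 3: up by d4 = 75/2 → (19/5, 51)
  seg 4: up by d7 = 29/2 → (19/5, 131/2)
  seg 5: up by d9 = 1/8 → (19/5, 525/8)
  seg 6: left by d3 = 15/2 → (-37/10, 525/8)
  seg 7: down by d7 = 29/2 → (-37/10, 409/8)
  seg 8: right by d4 = 75/2 → (169/5, 409/8)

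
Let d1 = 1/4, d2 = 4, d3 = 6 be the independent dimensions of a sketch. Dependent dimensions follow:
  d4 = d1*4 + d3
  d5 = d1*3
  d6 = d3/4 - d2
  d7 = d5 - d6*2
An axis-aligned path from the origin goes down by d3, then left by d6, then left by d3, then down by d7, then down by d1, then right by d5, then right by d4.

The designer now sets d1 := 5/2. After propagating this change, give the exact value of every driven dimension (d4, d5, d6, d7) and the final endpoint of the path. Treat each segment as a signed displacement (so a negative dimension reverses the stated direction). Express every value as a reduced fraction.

d4 = 16
d5 = 15/2
d6 = -5/2
d7 = 25/2
endpoint = (20, -21)

Apply edit: d1 := 5/2
  d4 = d1*4 + d3 = 16
  d5 = d1*3 = 15/2
  d6 = d3/4 - d2 = -5/2
  d7 = d5 - d6*2 = 25/2
Walk from origin (0, 0):
  seg 1: down by d3 = 6 → (0, -6)
  seg 2: left by d6 = -5/2 → (5/2, -6)
  seg 3: left by d3 = 6 → (-7/2, -6)
  seg 4: down by d7 = 25/2 → (-7/2, -37/2)
  seg 5: down by d1 = 5/2 → (-7/2, -21)
  seg 6: right by d5 = 15/2 → (4, -21)
  seg 7: right by d4 = 16 → (20, -21)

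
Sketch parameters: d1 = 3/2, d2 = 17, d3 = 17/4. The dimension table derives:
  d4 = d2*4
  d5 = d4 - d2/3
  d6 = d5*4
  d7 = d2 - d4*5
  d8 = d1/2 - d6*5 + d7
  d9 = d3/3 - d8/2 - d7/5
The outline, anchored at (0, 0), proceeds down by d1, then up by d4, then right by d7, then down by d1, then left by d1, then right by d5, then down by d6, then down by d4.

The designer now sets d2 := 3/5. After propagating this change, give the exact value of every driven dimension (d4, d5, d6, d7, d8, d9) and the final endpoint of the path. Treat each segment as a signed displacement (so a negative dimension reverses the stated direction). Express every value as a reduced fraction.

Apply edit: d2 := 3/5
  d4 = d2*4 = 12/5
  d5 = d4 - d2/3 = 11/5
  d6 = d5*4 = 44/5
  d7 = d2 - d4*5 = -57/5
  d8 = d1/2 - d6*5 + d7 = -1093/20
  d9 = d3/3 - d8/2 - d7/5 = 18613/600
Walk from origin (0, 0):
  seg 1: down by d1 = 3/2 → (0, -3/2)
  seg 2: up by d4 = 12/5 → (0, 9/10)
  seg 3: right by d7 = -57/5 → (-57/5, 9/10)
  seg 4: down by d1 = 3/2 → (-57/5, -3/5)
  seg 5: left by d1 = 3/2 → (-129/10, -3/5)
  seg 6: right by d5 = 11/5 → (-107/10, -3/5)
  seg 7: down by d6 = 44/5 → (-107/10, -47/5)
  seg 8: down by d4 = 12/5 → (-107/10, -59/5)

d4 = 12/5
d5 = 11/5
d6 = 44/5
d7 = -57/5
d8 = -1093/20
d9 = 18613/600
endpoint = (-107/10, -59/5)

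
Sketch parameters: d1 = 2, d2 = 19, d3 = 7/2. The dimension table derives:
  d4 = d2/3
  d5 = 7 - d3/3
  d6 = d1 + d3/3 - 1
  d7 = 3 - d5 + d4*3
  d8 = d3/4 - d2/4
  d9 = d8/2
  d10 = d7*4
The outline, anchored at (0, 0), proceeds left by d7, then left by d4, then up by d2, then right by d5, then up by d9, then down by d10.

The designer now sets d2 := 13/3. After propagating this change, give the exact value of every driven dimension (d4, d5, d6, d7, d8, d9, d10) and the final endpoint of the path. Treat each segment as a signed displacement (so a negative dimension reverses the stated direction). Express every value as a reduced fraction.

d4 = 13/9
d5 = 35/6
d6 = 13/6
d7 = 3/2
d8 = -5/24
d9 = -5/48
d10 = 6
endpoint = (26/9, -85/48)

Apply edit: d2 := 13/3
  d4 = d2/3 = 13/9
  d5 = 7 - d3/3 = 35/6
  d6 = d1 + d3/3 - 1 = 13/6
  d7 = 3 - d5 + d4*3 = 3/2
  d8 = d3/4 - d2/4 = -5/24
  d9 = d8/2 = -5/48
  d10 = d7*4 = 6
Walk from origin (0, 0):
  seg 1: left by d7 = 3/2 → (-3/2, 0)
  seg 2: left by d4 = 13/9 → (-53/18, 0)
  seg 3: up by d2 = 13/3 → (-53/18, 13/3)
  seg 4: right by d5 = 35/6 → (26/9, 13/3)
  seg 5: up by d9 = -5/48 → (26/9, 203/48)
  seg 6: down by d10 = 6 → (26/9, -85/48)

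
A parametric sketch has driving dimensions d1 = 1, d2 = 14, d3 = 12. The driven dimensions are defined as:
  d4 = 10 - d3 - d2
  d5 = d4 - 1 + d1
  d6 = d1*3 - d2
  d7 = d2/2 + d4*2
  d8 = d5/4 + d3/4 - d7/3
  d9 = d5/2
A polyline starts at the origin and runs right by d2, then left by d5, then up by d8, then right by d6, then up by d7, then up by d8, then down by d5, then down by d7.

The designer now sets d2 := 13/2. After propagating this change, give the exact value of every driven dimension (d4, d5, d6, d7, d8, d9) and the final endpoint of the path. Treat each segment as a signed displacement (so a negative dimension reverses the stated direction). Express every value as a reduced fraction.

Apply edit: d2 := 13/2
  d4 = 10 - d3 - d2 = -17/2
  d5 = d4 - 1 + d1 = -17/2
  d6 = d1*3 - d2 = -7/2
  d7 = d2/2 + d4*2 = -55/4
  d8 = d5/4 + d3/4 - d7/3 = 131/24
  d9 = d5/2 = -17/4
Walk from origin (0, 0):
  seg 1: right by d2 = 13/2 → (13/2, 0)
  seg 2: left by d5 = -17/2 → (15, 0)
  seg 3: up by d8 = 131/24 → (15, 131/24)
  seg 4: right by d6 = -7/2 → (23/2, 131/24)
  seg 5: up by d7 = -55/4 → (23/2, -199/24)
  seg 6: up by d8 = 131/24 → (23/2, -17/6)
  seg 7: down by d5 = -17/2 → (23/2, 17/3)
  seg 8: down by d7 = -55/4 → (23/2, 233/12)

d4 = -17/2
d5 = -17/2
d6 = -7/2
d7 = -55/4
d8 = 131/24
d9 = -17/4
endpoint = (23/2, 233/12)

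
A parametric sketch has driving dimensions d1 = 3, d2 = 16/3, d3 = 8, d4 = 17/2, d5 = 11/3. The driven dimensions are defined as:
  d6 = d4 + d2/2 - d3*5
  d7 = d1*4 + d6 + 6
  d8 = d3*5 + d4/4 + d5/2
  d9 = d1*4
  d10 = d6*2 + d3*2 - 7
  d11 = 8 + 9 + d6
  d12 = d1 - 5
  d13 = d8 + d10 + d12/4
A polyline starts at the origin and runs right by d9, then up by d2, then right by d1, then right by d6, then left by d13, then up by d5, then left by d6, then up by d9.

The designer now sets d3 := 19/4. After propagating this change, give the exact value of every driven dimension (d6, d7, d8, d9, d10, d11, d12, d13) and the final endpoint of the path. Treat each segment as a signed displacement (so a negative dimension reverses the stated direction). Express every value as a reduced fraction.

d6 = -151/12
d7 = 65/12
d8 = 665/24
d9 = 12
d10 = -68/3
d11 = 53/12
d12 = -2
d13 = 109/24
endpoint = (251/24, 21)

Apply edit: d3 := 19/4
  d6 = d4 + d2/2 - d3*5 = -151/12
  d7 = d1*4 + d6 + 6 = 65/12
  d8 = d3*5 + d4/4 + d5/2 = 665/24
  d9 = d1*4 = 12
  d10 = d6*2 + d3*2 - 7 = -68/3
  d11 = 8 + 9 + d6 = 53/12
  d12 = d1 - 5 = -2
  d13 = d8 + d10 + d12/4 = 109/24
Walk from origin (0, 0):
  seg 1: right by d9 = 12 → (12, 0)
  seg 2: up by d2 = 16/3 → (12, 16/3)
  seg 3: right by d1 = 3 → (15, 16/3)
  seg 4: right by d6 = -151/12 → (29/12, 16/3)
  seg 5: left by d13 = 109/24 → (-17/8, 16/3)
  seg 6: up by d5 = 11/3 → (-17/8, 9)
  seg 7: left by d6 = -151/12 → (251/24, 9)
  seg 8: up by d9 = 12 → (251/24, 21)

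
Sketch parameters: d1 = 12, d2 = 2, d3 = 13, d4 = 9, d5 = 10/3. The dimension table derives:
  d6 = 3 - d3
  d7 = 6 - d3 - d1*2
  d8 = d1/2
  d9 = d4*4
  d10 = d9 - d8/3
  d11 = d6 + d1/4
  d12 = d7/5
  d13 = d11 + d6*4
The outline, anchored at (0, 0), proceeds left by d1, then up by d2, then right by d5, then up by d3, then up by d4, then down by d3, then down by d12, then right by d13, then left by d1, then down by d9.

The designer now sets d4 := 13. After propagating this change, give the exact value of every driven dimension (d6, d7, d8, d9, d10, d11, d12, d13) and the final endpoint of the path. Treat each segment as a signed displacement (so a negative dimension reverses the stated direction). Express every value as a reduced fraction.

d6 = -10
d7 = -31
d8 = 6
d9 = 52
d10 = 50
d11 = -7
d12 = -31/5
d13 = -47
endpoint = (-203/3, -154/5)

Apply edit: d4 := 13
  d6 = 3 - d3 = -10
  d7 = 6 - d3 - d1*2 = -31
  d8 = d1/2 = 6
  d9 = d4*4 = 52
  d10 = d9 - d8/3 = 50
  d11 = d6 + d1/4 = -7
  d12 = d7/5 = -31/5
  d13 = d11 + d6*4 = -47
Walk from origin (0, 0):
  seg 1: left by d1 = 12 → (-12, 0)
  seg 2: up by d2 = 2 → (-12, 2)
  seg 3: right by d5 = 10/3 → (-26/3, 2)
  seg 4: up by d3 = 13 → (-26/3, 15)
  seg 5: up by d4 = 13 → (-26/3, 28)
  seg 6: down by d3 = 13 → (-26/3, 15)
  seg 7: down by d12 = -31/5 → (-26/3, 106/5)
  seg 8: right by d13 = -47 → (-167/3, 106/5)
  seg 9: left by d1 = 12 → (-203/3, 106/5)
  seg 10: down by d9 = 52 → (-203/3, -154/5)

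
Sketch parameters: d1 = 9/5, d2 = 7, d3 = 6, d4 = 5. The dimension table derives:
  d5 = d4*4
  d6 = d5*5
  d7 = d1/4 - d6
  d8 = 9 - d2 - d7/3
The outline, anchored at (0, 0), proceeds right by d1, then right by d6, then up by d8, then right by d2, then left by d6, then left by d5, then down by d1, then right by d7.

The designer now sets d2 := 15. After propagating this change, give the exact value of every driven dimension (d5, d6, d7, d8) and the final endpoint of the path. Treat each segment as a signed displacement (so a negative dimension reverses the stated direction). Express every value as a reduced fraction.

Apply edit: d2 := 15
  d5 = d4*4 = 20
  d6 = d5*5 = 100
  d7 = d1/4 - d6 = -1991/20
  d8 = 9 - d2 - d7/3 = 1631/60
Walk from origin (0, 0):
  seg 1: right by d1 = 9/5 → (9/5, 0)
  seg 2: right by d6 = 100 → (509/5, 0)
  seg 3: up by d8 = 1631/60 → (509/5, 1631/60)
  seg 4: right by d2 = 15 → (584/5, 1631/60)
  seg 5: left by d6 = 100 → (84/5, 1631/60)
  seg 6: left by d5 = 20 → (-16/5, 1631/60)
  seg 7: down by d1 = 9/5 → (-16/5, 1523/60)
  seg 8: right by d7 = -1991/20 → (-411/4, 1523/60)

d5 = 20
d6 = 100
d7 = -1991/20
d8 = 1631/60
endpoint = (-411/4, 1523/60)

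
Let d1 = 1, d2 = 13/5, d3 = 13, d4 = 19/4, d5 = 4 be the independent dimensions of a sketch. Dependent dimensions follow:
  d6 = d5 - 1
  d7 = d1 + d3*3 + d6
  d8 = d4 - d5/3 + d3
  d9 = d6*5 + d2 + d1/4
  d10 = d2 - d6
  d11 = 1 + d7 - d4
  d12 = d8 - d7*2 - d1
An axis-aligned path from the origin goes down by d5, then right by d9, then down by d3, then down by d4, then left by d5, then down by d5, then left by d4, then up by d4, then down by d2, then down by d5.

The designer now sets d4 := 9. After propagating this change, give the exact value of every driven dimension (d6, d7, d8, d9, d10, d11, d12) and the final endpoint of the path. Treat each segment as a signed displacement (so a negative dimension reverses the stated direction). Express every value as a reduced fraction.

Apply edit: d4 := 9
  d6 = d5 - 1 = 3
  d7 = d1 + d3*3 + d6 = 43
  d8 = d4 - d5/3 + d3 = 62/3
  d9 = d6*5 + d2 + d1/4 = 357/20
  d10 = d2 - d6 = -2/5
  d11 = 1 + d7 - d4 = 35
  d12 = d8 - d7*2 - d1 = -199/3
Walk from origin (0, 0):
  seg 1: down by d5 = 4 → (0, -4)
  seg 2: right by d9 = 357/20 → (357/20, -4)
  seg 3: down by d3 = 13 → (357/20, -17)
  seg 4: down by d4 = 9 → (357/20, -26)
  seg 5: left by d5 = 4 → (277/20, -26)
  seg 6: down by d5 = 4 → (277/20, -30)
  seg 7: left by d4 = 9 → (97/20, -30)
  seg 8: up by d4 = 9 → (97/20, -21)
  seg 9: down by d2 = 13/5 → (97/20, -118/5)
  seg 10: down by d5 = 4 → (97/20, -138/5)

d6 = 3
d7 = 43
d8 = 62/3
d9 = 357/20
d10 = -2/5
d11 = 35
d12 = -199/3
endpoint = (97/20, -138/5)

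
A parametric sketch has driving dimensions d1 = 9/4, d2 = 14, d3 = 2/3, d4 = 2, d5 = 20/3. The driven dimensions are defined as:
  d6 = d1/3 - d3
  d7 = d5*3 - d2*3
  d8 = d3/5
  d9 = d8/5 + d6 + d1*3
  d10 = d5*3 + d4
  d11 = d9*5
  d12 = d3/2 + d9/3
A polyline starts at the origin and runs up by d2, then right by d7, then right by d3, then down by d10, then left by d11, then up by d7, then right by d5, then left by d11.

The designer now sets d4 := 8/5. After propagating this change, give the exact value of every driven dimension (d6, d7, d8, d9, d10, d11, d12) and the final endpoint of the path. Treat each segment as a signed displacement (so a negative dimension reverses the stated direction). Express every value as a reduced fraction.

d6 = 1/12
d7 = -22
d8 = 2/15
d9 = 343/50
d10 = 108/5
d11 = 343/10
d12 = 131/50
endpoint = (-1249/15, -148/5)

Apply edit: d4 := 8/5
  d6 = d1/3 - d3 = 1/12
  d7 = d5*3 - d2*3 = -22
  d8 = d3/5 = 2/15
  d9 = d8/5 + d6 + d1*3 = 343/50
  d10 = d5*3 + d4 = 108/5
  d11 = d9*5 = 343/10
  d12 = d3/2 + d9/3 = 131/50
Walk from origin (0, 0):
  seg 1: up by d2 = 14 → (0, 14)
  seg 2: right by d7 = -22 → (-22, 14)
  seg 3: right by d3 = 2/3 → (-64/3, 14)
  seg 4: down by d10 = 108/5 → (-64/3, -38/5)
  seg 5: left by d11 = 343/10 → (-1669/30, -38/5)
  seg 6: up by d7 = -22 → (-1669/30, -148/5)
  seg 7: right by d5 = 20/3 → (-1469/30, -148/5)
  seg 8: left by d11 = 343/10 → (-1249/15, -148/5)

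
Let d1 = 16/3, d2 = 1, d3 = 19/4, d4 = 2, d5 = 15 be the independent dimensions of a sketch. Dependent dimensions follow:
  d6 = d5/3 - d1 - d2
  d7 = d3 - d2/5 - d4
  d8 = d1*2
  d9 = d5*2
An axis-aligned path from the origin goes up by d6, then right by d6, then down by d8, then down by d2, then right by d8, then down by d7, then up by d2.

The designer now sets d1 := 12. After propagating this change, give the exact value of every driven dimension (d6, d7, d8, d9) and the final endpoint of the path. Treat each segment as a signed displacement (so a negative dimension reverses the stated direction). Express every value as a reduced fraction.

Apply edit: d1 := 12
  d6 = d5/3 - d1 - d2 = -8
  d7 = d3 - d2/5 - d4 = 51/20
  d8 = d1*2 = 24
  d9 = d5*2 = 30
Walk from origin (0, 0):
  seg 1: up by d6 = -8 → (0, -8)
  seg 2: right by d6 = -8 → (-8, -8)
  seg 3: down by d8 = 24 → (-8, -32)
  seg 4: down by d2 = 1 → (-8, -33)
  seg 5: right by d8 = 24 → (16, -33)
  seg 6: down by d7 = 51/20 → (16, -711/20)
  seg 7: up by d2 = 1 → (16, -691/20)

d6 = -8
d7 = 51/20
d8 = 24
d9 = 30
endpoint = (16, -691/20)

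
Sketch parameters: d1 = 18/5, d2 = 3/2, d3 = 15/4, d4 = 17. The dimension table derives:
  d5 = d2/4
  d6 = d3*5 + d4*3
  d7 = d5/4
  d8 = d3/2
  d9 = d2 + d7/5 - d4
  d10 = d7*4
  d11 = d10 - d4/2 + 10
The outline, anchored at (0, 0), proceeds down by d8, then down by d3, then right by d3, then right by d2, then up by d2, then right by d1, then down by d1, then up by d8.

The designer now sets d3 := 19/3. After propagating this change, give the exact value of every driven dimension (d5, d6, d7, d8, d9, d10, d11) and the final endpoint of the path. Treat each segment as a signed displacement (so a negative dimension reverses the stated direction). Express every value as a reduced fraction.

Apply edit: d3 := 19/3
  d5 = d2/4 = 3/8
  d6 = d3*5 + d4*3 = 248/3
  d7 = d5/4 = 3/32
  d8 = d3/2 = 19/6
  d9 = d2 + d7/5 - d4 = -2477/160
  d10 = d7*4 = 3/8
  d11 = d10 - d4/2 + 10 = 15/8
Walk from origin (0, 0):
  seg 1: down by d8 = 19/6 → (0, -19/6)
  seg 2: down by d3 = 19/3 → (0, -19/2)
  seg 3: right by d3 = 19/3 → (19/3, -19/2)
  seg 4: right by d2 = 3/2 → (47/6, -19/2)
  seg 5: up by d2 = 3/2 → (47/6, -8)
  seg 6: right by d1 = 18/5 → (343/30, -8)
  seg 7: down by d1 = 18/5 → (343/30, -58/5)
  seg 8: up by d8 = 19/6 → (343/30, -253/30)

d5 = 3/8
d6 = 248/3
d7 = 3/32
d8 = 19/6
d9 = -2477/160
d10 = 3/8
d11 = 15/8
endpoint = (343/30, -253/30)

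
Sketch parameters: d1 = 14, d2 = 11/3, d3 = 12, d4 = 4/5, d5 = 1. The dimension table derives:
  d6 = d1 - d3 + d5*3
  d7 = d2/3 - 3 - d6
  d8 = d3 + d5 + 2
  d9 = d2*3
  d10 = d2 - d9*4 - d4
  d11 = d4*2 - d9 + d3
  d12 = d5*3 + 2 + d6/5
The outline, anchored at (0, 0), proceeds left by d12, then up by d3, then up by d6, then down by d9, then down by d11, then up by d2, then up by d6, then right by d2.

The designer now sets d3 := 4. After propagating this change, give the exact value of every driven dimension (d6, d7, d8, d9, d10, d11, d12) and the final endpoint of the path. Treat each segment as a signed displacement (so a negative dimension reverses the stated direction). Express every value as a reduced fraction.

Apply edit: d3 := 4
  d6 = d1 - d3 + d5*3 = 13
  d7 = d2/3 - 3 - d6 = -133/9
  d8 = d3 + d5 + 2 = 7
  d9 = d2*3 = 11
  d10 = d2 - d9*4 - d4 = -617/15
  d11 = d4*2 - d9 + d3 = -27/5
  d12 = d5*3 + 2 + d6/5 = 38/5
Walk from origin (0, 0):
  seg 1: left by d12 = 38/5 → (-38/5, 0)
  seg 2: up by d3 = 4 → (-38/5, 4)
  seg 3: up by d6 = 13 → (-38/5, 17)
  seg 4: down by d9 = 11 → (-38/5, 6)
  seg 5: down by d11 = -27/5 → (-38/5, 57/5)
  seg 6: up by d2 = 11/3 → (-38/5, 226/15)
  seg 7: up by d6 = 13 → (-38/5, 421/15)
  seg 8: right by d2 = 11/3 → (-59/15, 421/15)

d6 = 13
d7 = -133/9
d8 = 7
d9 = 11
d10 = -617/15
d11 = -27/5
d12 = 38/5
endpoint = (-59/15, 421/15)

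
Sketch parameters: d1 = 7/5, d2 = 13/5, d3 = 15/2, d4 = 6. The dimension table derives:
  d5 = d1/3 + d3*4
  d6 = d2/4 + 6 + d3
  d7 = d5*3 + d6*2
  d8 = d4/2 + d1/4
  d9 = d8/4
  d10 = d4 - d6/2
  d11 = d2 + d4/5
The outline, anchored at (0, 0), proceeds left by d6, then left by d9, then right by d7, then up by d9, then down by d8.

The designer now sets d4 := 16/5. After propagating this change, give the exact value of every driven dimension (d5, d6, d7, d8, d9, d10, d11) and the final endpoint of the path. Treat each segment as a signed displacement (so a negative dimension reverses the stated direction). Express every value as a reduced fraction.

Apply edit: d4 := 16/5
  d5 = d1/3 + d3*4 = 457/15
  d6 = d2/4 + 6 + d3 = 283/20
  d7 = d5*3 + d6*2 = 1197/10
  d8 = d4/2 + d1/4 = 39/20
  d9 = d8/4 = 39/80
  d10 = d4 - d6/2 = -31/8
  d11 = d2 + d4/5 = 81/25
Walk from origin (0, 0):
  seg 1: left by d6 = 283/20 → (-283/20, 0)
  seg 2: left by d9 = 39/80 → (-1171/80, 0)
  seg 3: right by d7 = 1197/10 → (1681/16, 0)
  seg 4: up by d9 = 39/80 → (1681/16, 39/80)
  seg 5: down by d8 = 39/20 → (1681/16, -117/80)

d5 = 457/15
d6 = 283/20
d7 = 1197/10
d8 = 39/20
d9 = 39/80
d10 = -31/8
d11 = 81/25
endpoint = (1681/16, -117/80)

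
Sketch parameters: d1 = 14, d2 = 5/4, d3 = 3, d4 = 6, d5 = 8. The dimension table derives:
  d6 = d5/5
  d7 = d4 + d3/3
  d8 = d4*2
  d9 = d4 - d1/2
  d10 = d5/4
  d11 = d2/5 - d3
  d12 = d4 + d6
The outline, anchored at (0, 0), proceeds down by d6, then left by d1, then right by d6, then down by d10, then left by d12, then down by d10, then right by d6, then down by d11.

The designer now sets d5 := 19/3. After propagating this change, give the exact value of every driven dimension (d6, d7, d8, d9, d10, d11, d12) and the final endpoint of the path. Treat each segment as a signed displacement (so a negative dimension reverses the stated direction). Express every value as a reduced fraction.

Apply edit: d5 := 19/3
  d6 = d5/5 = 19/15
  d7 = d4 + d3/3 = 7
  d8 = d4*2 = 12
  d9 = d4 - d1/2 = -1
  d10 = d5/4 = 19/12
  d11 = d2/5 - d3 = -11/4
  d12 = d4 + d6 = 109/15
Walk from origin (0, 0):
  seg 1: down by d6 = 19/15 → (0, -19/15)
  seg 2: left by d1 = 14 → (-14, -19/15)
  seg 3: right by d6 = 19/15 → (-191/15, -19/15)
  seg 4: down by d10 = 19/12 → (-191/15, -57/20)
  seg 5: left by d12 = 109/15 → (-20, -57/20)
  seg 6: down by d10 = 19/12 → (-20, -133/30)
  seg 7: right by d6 = 19/15 → (-281/15, -133/30)
  seg 8: down by d11 = -11/4 → (-281/15, -101/60)

d6 = 19/15
d7 = 7
d8 = 12
d9 = -1
d10 = 19/12
d11 = -11/4
d12 = 109/15
endpoint = (-281/15, -101/60)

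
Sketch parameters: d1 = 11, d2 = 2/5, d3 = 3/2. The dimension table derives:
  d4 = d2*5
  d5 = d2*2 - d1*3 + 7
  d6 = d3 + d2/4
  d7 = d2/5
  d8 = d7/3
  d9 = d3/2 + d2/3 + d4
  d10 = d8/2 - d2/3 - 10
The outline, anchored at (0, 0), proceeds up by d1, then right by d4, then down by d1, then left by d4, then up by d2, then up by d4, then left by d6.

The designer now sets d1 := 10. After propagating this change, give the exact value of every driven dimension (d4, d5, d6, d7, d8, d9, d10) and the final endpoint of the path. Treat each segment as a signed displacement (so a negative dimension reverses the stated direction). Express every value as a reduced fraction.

Apply edit: d1 := 10
  d4 = d2*5 = 2
  d5 = d2*2 - d1*3 + 7 = -111/5
  d6 = d3 + d2/4 = 8/5
  d7 = d2/5 = 2/25
  d8 = d7/3 = 2/75
  d9 = d3/2 + d2/3 + d4 = 173/60
  d10 = d8/2 - d2/3 - 10 = -253/25
Walk from origin (0, 0):
  seg 1: up by d1 = 10 → (0, 10)
  seg 2: right by d4 = 2 → (2, 10)
  seg 3: down by d1 = 10 → (2, 0)
  seg 4: left by d4 = 2 → (0, 0)
  seg 5: up by d2 = 2/5 → (0, 2/5)
  seg 6: up by d4 = 2 → (0, 12/5)
  seg 7: left by d6 = 8/5 → (-8/5, 12/5)

d4 = 2
d5 = -111/5
d6 = 8/5
d7 = 2/25
d8 = 2/75
d9 = 173/60
d10 = -253/25
endpoint = (-8/5, 12/5)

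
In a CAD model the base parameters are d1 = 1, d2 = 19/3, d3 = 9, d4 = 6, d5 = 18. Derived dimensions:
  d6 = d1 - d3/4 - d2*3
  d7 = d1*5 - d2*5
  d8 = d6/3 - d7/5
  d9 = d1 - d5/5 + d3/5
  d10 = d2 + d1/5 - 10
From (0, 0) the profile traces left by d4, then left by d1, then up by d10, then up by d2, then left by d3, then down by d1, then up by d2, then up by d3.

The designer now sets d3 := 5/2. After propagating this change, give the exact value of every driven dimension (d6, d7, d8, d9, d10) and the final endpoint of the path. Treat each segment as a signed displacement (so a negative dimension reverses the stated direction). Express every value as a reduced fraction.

d6 = -149/8
d7 = -80/3
d8 = -7/8
d9 = -21/10
d10 = -52/15
endpoint = (-19/2, 107/10)

Apply edit: d3 := 5/2
  d6 = d1 - d3/4 - d2*3 = -149/8
  d7 = d1*5 - d2*5 = -80/3
  d8 = d6/3 - d7/5 = -7/8
  d9 = d1 - d5/5 + d3/5 = -21/10
  d10 = d2 + d1/5 - 10 = -52/15
Walk from origin (0, 0):
  seg 1: left by d4 = 6 → (-6, 0)
  seg 2: left by d1 = 1 → (-7, 0)
  seg 3: up by d10 = -52/15 → (-7, -52/15)
  seg 4: up by d2 = 19/3 → (-7, 43/15)
  seg 5: left by d3 = 5/2 → (-19/2, 43/15)
  seg 6: down by d1 = 1 → (-19/2, 28/15)
  seg 7: up by d2 = 19/3 → (-19/2, 41/5)
  seg 8: up by d3 = 5/2 → (-19/2, 107/10)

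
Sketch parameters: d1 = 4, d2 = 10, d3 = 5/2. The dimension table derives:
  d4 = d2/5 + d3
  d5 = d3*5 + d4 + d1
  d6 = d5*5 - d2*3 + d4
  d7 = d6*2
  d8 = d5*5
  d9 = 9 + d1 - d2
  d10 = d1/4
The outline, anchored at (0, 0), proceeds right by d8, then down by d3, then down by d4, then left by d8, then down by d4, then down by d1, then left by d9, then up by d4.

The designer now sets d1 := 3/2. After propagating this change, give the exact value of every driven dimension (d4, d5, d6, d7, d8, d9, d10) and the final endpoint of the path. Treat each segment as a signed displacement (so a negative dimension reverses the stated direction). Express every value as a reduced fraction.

d4 = 9/2
d5 = 37/2
d6 = 67
d7 = 134
d8 = 185/2
d9 = 1/2
d10 = 3/8
endpoint = (-1/2, -17/2)

Apply edit: d1 := 3/2
  d4 = d2/5 + d3 = 9/2
  d5 = d3*5 + d4 + d1 = 37/2
  d6 = d5*5 - d2*3 + d4 = 67
  d7 = d6*2 = 134
  d8 = d5*5 = 185/2
  d9 = 9 + d1 - d2 = 1/2
  d10 = d1/4 = 3/8
Walk from origin (0, 0):
  seg 1: right by d8 = 185/2 → (185/2, 0)
  seg 2: down by d3 = 5/2 → (185/2, -5/2)
  seg 3: down by d4 = 9/2 → (185/2, -7)
  seg 4: left by d8 = 185/2 → (0, -7)
  seg 5: down by d4 = 9/2 → (0, -23/2)
  seg 6: down by d1 = 3/2 → (0, -13)
  seg 7: left by d9 = 1/2 → (-1/2, -13)
  seg 8: up by d4 = 9/2 → (-1/2, -17/2)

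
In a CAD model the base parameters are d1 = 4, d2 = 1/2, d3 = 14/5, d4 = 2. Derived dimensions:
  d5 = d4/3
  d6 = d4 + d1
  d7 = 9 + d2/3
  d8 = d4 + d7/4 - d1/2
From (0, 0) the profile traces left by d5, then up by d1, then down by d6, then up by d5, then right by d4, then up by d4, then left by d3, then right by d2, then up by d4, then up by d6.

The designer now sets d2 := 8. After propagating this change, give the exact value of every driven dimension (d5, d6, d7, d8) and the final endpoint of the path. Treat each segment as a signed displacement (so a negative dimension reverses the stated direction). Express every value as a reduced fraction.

Apply edit: d2 := 8
  d5 = d4/3 = 2/3
  d6 = d4 + d1 = 6
  d7 = 9 + d2/3 = 35/3
  d8 = d4 + d7/4 - d1/2 = 35/12
Walk from origin (0, 0):
  seg 1: left by d5 = 2/3 → (-2/3, 0)
  seg 2: up by d1 = 4 → (-2/3, 4)
  seg 3: down by d6 = 6 → (-2/3, -2)
  seg 4: up by d5 = 2/3 → (-2/3, -4/3)
  seg 5: right by d4 = 2 → (4/3, -4/3)
  seg 6: up by d4 = 2 → (4/3, 2/3)
  seg 7: left by d3 = 14/5 → (-22/15, 2/3)
  seg 8: right by d2 = 8 → (98/15, 2/3)
  seg 9: up by d4 = 2 → (98/15, 8/3)
  seg 10: up by d6 = 6 → (98/15, 26/3)

d5 = 2/3
d6 = 6
d7 = 35/3
d8 = 35/12
endpoint = (98/15, 26/3)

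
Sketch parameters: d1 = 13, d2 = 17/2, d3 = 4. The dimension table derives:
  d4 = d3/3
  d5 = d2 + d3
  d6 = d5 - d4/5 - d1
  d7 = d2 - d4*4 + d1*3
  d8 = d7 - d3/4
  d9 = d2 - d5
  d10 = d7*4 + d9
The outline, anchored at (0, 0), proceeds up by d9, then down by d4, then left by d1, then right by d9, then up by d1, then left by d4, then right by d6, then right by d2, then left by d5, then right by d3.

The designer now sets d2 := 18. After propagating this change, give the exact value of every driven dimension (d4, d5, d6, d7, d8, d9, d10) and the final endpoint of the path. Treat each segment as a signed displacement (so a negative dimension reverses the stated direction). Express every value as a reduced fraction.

Apply edit: d2 := 18
  d4 = d3/3 = 4/3
  d5 = d2 + d3 = 22
  d6 = d5 - d4/5 - d1 = 131/15
  d7 = d2 - d4*4 + d1*3 = 155/3
  d8 = d7 - d3/4 = 152/3
  d9 = d2 - d5 = -4
  d10 = d7*4 + d9 = 608/3
Walk from origin (0, 0):
  seg 1: up by d9 = -4 → (0, -4)
  seg 2: down by d4 = 4/3 → (0, -16/3)
  seg 3: left by d1 = 13 → (-13, -16/3)
  seg 4: right by d9 = -4 → (-17, -16/3)
  seg 5: up by d1 = 13 → (-17, 23/3)
  seg 6: left by d4 = 4/3 → (-55/3, 23/3)
  seg 7: right by d6 = 131/15 → (-48/5, 23/3)
  seg 8: right by d2 = 18 → (42/5, 23/3)
  seg 9: left by d5 = 22 → (-68/5, 23/3)
  seg 10: right by d3 = 4 → (-48/5, 23/3)

d4 = 4/3
d5 = 22
d6 = 131/15
d7 = 155/3
d8 = 152/3
d9 = -4
d10 = 608/3
endpoint = (-48/5, 23/3)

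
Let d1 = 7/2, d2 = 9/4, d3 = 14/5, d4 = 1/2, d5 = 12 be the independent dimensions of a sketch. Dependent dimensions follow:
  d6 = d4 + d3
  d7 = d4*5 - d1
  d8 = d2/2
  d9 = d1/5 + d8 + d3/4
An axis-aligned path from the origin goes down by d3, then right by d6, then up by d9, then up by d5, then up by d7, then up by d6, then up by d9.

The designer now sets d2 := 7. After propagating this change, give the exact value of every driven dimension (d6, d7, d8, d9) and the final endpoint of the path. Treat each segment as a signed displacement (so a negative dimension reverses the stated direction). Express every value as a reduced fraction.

Apply edit: d2 := 7
  d6 = d4 + d3 = 33/10
  d7 = d4*5 - d1 = -1
  d8 = d2/2 = 7/2
  d9 = d1/5 + d8 + d3/4 = 49/10
Walk from origin (0, 0):
  seg 1: down by d3 = 14/5 → (0, -14/5)
  seg 2: right by d6 = 33/10 → (33/10, -14/5)
  seg 3: up by d9 = 49/10 → (33/10, 21/10)
  seg 4: up by d5 = 12 → (33/10, 141/10)
  seg 5: up by d7 = -1 → (33/10, 131/10)
  seg 6: up by d6 = 33/10 → (33/10, 82/5)
  seg 7: up by d9 = 49/10 → (33/10, 213/10)

d6 = 33/10
d7 = -1
d8 = 7/2
d9 = 49/10
endpoint = (33/10, 213/10)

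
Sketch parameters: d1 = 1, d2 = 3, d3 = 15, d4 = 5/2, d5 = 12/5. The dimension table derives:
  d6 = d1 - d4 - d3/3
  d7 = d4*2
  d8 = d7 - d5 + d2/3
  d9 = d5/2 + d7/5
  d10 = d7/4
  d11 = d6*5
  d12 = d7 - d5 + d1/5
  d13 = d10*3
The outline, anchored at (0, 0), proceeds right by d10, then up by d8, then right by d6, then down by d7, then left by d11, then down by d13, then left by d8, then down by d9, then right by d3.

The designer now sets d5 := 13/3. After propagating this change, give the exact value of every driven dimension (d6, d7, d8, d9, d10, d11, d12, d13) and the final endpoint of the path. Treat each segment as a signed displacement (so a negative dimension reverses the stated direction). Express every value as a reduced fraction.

d6 = -13/2
d7 = 5
d8 = 5/3
d9 = 19/6
d10 = 5/4
d11 = -65/2
d12 = 13/15
d13 = 15/4
endpoint = (487/12, -41/4)

Apply edit: d5 := 13/3
  d6 = d1 - d4 - d3/3 = -13/2
  d7 = d4*2 = 5
  d8 = d7 - d5 + d2/3 = 5/3
  d9 = d5/2 + d7/5 = 19/6
  d10 = d7/4 = 5/4
  d11 = d6*5 = -65/2
  d12 = d7 - d5 + d1/5 = 13/15
  d13 = d10*3 = 15/4
Walk from origin (0, 0):
  seg 1: right by d10 = 5/4 → (5/4, 0)
  seg 2: up by d8 = 5/3 → (5/4, 5/3)
  seg 3: right by d6 = -13/2 → (-21/4, 5/3)
  seg 4: down by d7 = 5 → (-21/4, -10/3)
  seg 5: left by d11 = -65/2 → (109/4, -10/3)
  seg 6: down by d13 = 15/4 → (109/4, -85/12)
  seg 7: left by d8 = 5/3 → (307/12, -85/12)
  seg 8: down by d9 = 19/6 → (307/12, -41/4)
  seg 9: right by d3 = 15 → (487/12, -41/4)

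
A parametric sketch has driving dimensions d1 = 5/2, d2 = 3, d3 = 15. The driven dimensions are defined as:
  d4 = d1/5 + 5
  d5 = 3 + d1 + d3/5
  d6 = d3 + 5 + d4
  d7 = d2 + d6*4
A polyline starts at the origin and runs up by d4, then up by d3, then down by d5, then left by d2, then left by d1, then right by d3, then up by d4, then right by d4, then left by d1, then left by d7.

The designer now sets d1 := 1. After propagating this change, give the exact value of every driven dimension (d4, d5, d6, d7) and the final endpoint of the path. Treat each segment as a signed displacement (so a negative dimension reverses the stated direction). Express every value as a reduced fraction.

d4 = 26/5
d5 = 7
d6 = 126/5
d7 = 519/5
endpoint = (-443/5, 92/5)

Apply edit: d1 := 1
  d4 = d1/5 + 5 = 26/5
  d5 = 3 + d1 + d3/5 = 7
  d6 = d3 + 5 + d4 = 126/5
  d7 = d2 + d6*4 = 519/5
Walk from origin (0, 0):
  seg 1: up by d4 = 26/5 → (0, 26/5)
  seg 2: up by d3 = 15 → (0, 101/5)
  seg 3: down by d5 = 7 → (0, 66/5)
  seg 4: left by d2 = 3 → (-3, 66/5)
  seg 5: left by d1 = 1 → (-4, 66/5)
  seg 6: right by d3 = 15 → (11, 66/5)
  seg 7: up by d4 = 26/5 → (11, 92/5)
  seg 8: right by d4 = 26/5 → (81/5, 92/5)
  seg 9: left by d1 = 1 → (76/5, 92/5)
  seg 10: left by d7 = 519/5 → (-443/5, 92/5)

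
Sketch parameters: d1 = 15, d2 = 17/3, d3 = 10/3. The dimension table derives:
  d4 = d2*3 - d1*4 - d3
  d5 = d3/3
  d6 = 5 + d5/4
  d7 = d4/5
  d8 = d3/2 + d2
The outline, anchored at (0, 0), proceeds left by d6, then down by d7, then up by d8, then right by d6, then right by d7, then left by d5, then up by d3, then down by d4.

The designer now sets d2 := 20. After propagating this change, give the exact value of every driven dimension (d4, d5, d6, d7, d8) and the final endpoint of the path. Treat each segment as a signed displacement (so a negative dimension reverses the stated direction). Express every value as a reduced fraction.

d4 = -10/3
d5 = 10/9
d6 = 95/18
d7 = -2/3
d8 = 65/3
endpoint = (-16/9, 29)

Apply edit: d2 := 20
  d4 = d2*3 - d1*4 - d3 = -10/3
  d5 = d3/3 = 10/9
  d6 = 5 + d5/4 = 95/18
  d7 = d4/5 = -2/3
  d8 = d3/2 + d2 = 65/3
Walk from origin (0, 0):
  seg 1: left by d6 = 95/18 → (-95/18, 0)
  seg 2: down by d7 = -2/3 → (-95/18, 2/3)
  seg 3: up by d8 = 65/3 → (-95/18, 67/3)
  seg 4: right by d6 = 95/18 → (0, 67/3)
  seg 5: right by d7 = -2/3 → (-2/3, 67/3)
  seg 6: left by d5 = 10/9 → (-16/9, 67/3)
  seg 7: up by d3 = 10/3 → (-16/9, 77/3)
  seg 8: down by d4 = -10/3 → (-16/9, 29)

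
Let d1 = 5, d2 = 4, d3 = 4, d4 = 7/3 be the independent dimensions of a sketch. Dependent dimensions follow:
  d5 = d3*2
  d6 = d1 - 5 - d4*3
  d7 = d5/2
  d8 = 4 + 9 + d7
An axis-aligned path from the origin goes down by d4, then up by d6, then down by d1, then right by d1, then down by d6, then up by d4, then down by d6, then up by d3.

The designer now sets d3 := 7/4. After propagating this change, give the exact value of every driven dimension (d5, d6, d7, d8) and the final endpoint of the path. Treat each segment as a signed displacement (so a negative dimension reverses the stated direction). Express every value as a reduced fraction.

d5 = 7/2
d6 = -7
d7 = 7/4
d8 = 59/4
endpoint = (5, 15/4)

Apply edit: d3 := 7/4
  d5 = d3*2 = 7/2
  d6 = d1 - 5 - d4*3 = -7
  d7 = d5/2 = 7/4
  d8 = 4 + 9 + d7 = 59/4
Walk from origin (0, 0):
  seg 1: down by d4 = 7/3 → (0, -7/3)
  seg 2: up by d6 = -7 → (0, -28/3)
  seg 3: down by d1 = 5 → (0, -43/3)
  seg 4: right by d1 = 5 → (5, -43/3)
  seg 5: down by d6 = -7 → (5, -22/3)
  seg 6: up by d4 = 7/3 → (5, -5)
  seg 7: down by d6 = -7 → (5, 2)
  seg 8: up by d3 = 7/4 → (5, 15/4)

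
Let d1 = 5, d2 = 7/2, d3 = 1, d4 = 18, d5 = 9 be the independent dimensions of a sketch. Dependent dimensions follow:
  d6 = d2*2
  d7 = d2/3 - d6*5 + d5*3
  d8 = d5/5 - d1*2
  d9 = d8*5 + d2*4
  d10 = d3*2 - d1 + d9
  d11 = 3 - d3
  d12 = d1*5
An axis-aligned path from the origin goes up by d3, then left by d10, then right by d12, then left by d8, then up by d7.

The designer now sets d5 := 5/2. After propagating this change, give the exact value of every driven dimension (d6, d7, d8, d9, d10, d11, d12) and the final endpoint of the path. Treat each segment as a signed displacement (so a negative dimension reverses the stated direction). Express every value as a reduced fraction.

d6 = 7
d7 = -79/3
d8 = -19/2
d9 = -67/2
d10 = -73/2
d11 = 2
d12 = 25
endpoint = (71, -76/3)

Apply edit: d5 := 5/2
  d6 = d2*2 = 7
  d7 = d2/3 - d6*5 + d5*3 = -79/3
  d8 = d5/5 - d1*2 = -19/2
  d9 = d8*5 + d2*4 = -67/2
  d10 = d3*2 - d1 + d9 = -73/2
  d11 = 3 - d3 = 2
  d12 = d1*5 = 25
Walk from origin (0, 0):
  seg 1: up by d3 = 1 → (0, 1)
  seg 2: left by d10 = -73/2 → (73/2, 1)
  seg 3: right by d12 = 25 → (123/2, 1)
  seg 4: left by d8 = -19/2 → (71, 1)
  seg 5: up by d7 = -79/3 → (71, -76/3)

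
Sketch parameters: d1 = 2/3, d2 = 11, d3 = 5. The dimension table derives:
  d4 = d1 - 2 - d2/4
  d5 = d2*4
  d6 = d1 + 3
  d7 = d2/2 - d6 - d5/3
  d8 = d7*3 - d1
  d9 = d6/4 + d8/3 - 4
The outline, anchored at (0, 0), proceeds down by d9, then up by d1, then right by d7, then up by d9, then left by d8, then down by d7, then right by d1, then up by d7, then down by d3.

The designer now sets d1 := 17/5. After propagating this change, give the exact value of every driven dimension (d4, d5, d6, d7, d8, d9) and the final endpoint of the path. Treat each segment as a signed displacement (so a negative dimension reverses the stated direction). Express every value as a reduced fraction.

Apply edit: d1 := 17/5
  d4 = d1 - 2 - d2/4 = -27/20
  d5 = d2*4 = 44
  d6 = d1 + 3 = 32/5
  d7 = d2/2 - d6 - d5/3 = -467/30
  d8 = d7*3 - d1 = -501/10
  d9 = d6/4 + d8/3 - 4 = -191/10
Walk from origin (0, 0):
  seg 1: down by d9 = -191/10 → (0, 191/10)
  seg 2: up by d1 = 17/5 → (0, 45/2)
  seg 3: right by d7 = -467/30 → (-467/30, 45/2)
  seg 4: up by d9 = -191/10 → (-467/30, 17/5)
  seg 5: left by d8 = -501/10 → (518/15, 17/5)
  seg 6: down by d7 = -467/30 → (518/15, 569/30)
  seg 7: right by d1 = 17/5 → (569/15, 569/30)
  seg 8: up by d7 = -467/30 → (569/15, 17/5)
  seg 9: down by d3 = 5 → (569/15, -8/5)

d4 = -27/20
d5 = 44
d6 = 32/5
d7 = -467/30
d8 = -501/10
d9 = -191/10
endpoint = (569/15, -8/5)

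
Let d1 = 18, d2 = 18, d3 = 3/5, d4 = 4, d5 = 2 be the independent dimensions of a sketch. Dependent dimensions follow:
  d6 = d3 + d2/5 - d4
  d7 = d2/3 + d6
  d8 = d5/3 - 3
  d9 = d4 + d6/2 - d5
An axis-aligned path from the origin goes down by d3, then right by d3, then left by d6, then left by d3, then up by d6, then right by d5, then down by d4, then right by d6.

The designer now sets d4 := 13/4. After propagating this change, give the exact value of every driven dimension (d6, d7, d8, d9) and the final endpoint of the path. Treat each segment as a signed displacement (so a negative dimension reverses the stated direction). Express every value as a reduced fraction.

d6 = 19/20
d7 = 139/20
d8 = -7/3
d9 = 69/40
endpoint = (2, -29/10)

Apply edit: d4 := 13/4
  d6 = d3 + d2/5 - d4 = 19/20
  d7 = d2/3 + d6 = 139/20
  d8 = d5/3 - 3 = -7/3
  d9 = d4 + d6/2 - d5 = 69/40
Walk from origin (0, 0):
  seg 1: down by d3 = 3/5 → (0, -3/5)
  seg 2: right by d3 = 3/5 → (3/5, -3/5)
  seg 3: left by d6 = 19/20 → (-7/20, -3/5)
  seg 4: left by d3 = 3/5 → (-19/20, -3/5)
  seg 5: up by d6 = 19/20 → (-19/20, 7/20)
  seg 6: right by d5 = 2 → (21/20, 7/20)
  seg 7: down by d4 = 13/4 → (21/20, -29/10)
  seg 8: right by d6 = 19/20 → (2, -29/10)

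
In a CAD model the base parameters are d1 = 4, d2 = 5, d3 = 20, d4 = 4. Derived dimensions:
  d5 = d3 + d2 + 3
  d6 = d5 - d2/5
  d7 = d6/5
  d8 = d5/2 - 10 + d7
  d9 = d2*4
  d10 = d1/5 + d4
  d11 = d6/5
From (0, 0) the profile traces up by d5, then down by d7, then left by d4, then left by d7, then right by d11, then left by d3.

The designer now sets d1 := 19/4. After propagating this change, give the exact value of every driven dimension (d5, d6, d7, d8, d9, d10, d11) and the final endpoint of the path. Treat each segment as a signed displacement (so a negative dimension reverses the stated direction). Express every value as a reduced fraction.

d5 = 28
d6 = 27
d7 = 27/5
d8 = 47/5
d9 = 20
d10 = 99/20
d11 = 27/5
endpoint = (-24, 113/5)

Apply edit: d1 := 19/4
  d5 = d3 + d2 + 3 = 28
  d6 = d5 - d2/5 = 27
  d7 = d6/5 = 27/5
  d8 = d5/2 - 10 + d7 = 47/5
  d9 = d2*4 = 20
  d10 = d1/5 + d4 = 99/20
  d11 = d6/5 = 27/5
Walk from origin (0, 0):
  seg 1: up by d5 = 28 → (0, 28)
  seg 2: down by d7 = 27/5 → (0, 113/5)
  seg 3: left by d4 = 4 → (-4, 113/5)
  seg 4: left by d7 = 27/5 → (-47/5, 113/5)
  seg 5: right by d11 = 27/5 → (-4, 113/5)
  seg 6: left by d3 = 20 → (-24, 113/5)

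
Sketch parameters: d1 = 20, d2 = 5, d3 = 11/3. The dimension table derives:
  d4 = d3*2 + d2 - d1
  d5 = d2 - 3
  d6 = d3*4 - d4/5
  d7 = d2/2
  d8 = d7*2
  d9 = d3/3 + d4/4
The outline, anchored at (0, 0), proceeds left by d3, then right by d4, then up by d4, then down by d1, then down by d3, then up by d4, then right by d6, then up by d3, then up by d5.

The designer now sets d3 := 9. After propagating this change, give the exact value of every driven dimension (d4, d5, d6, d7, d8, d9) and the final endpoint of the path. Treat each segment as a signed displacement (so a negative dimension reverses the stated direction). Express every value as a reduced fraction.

d4 = 3
d5 = 2
d6 = 177/5
d7 = 5/2
d8 = 5
d9 = 15/4
endpoint = (147/5, -12)

Apply edit: d3 := 9
  d4 = d3*2 + d2 - d1 = 3
  d5 = d2 - 3 = 2
  d6 = d3*4 - d4/5 = 177/5
  d7 = d2/2 = 5/2
  d8 = d7*2 = 5
  d9 = d3/3 + d4/4 = 15/4
Walk from origin (0, 0):
  seg 1: left by d3 = 9 → (-9, 0)
  seg 2: right by d4 = 3 → (-6, 0)
  seg 3: up by d4 = 3 → (-6, 3)
  seg 4: down by d1 = 20 → (-6, -17)
  seg 5: down by d3 = 9 → (-6, -26)
  seg 6: up by d4 = 3 → (-6, -23)
  seg 7: right by d6 = 177/5 → (147/5, -23)
  seg 8: up by d3 = 9 → (147/5, -14)
  seg 9: up by d5 = 2 → (147/5, -12)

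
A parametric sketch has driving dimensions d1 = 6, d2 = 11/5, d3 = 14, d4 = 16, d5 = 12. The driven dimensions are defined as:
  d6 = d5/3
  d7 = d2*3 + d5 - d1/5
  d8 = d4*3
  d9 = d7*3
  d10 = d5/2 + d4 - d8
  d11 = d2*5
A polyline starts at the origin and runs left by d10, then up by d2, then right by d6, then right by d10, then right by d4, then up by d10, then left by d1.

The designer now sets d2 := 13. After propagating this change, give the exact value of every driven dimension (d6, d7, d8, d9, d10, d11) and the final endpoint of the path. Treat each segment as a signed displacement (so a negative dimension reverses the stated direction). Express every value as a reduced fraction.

Apply edit: d2 := 13
  d6 = d5/3 = 4
  d7 = d2*3 + d5 - d1/5 = 249/5
  d8 = d4*3 = 48
  d9 = d7*3 = 747/5
  d10 = d5/2 + d4 - d8 = -26
  d11 = d2*5 = 65
Walk from origin (0, 0):
  seg 1: left by d10 = -26 → (26, 0)
  seg 2: up by d2 = 13 → (26, 13)
  seg 3: right by d6 = 4 → (30, 13)
  seg 4: right by d10 = -26 → (4, 13)
  seg 5: right by d4 = 16 → (20, 13)
  seg 6: up by d10 = -26 → (20, -13)
  seg 7: left by d1 = 6 → (14, -13)

d6 = 4
d7 = 249/5
d8 = 48
d9 = 747/5
d10 = -26
d11 = 65
endpoint = (14, -13)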